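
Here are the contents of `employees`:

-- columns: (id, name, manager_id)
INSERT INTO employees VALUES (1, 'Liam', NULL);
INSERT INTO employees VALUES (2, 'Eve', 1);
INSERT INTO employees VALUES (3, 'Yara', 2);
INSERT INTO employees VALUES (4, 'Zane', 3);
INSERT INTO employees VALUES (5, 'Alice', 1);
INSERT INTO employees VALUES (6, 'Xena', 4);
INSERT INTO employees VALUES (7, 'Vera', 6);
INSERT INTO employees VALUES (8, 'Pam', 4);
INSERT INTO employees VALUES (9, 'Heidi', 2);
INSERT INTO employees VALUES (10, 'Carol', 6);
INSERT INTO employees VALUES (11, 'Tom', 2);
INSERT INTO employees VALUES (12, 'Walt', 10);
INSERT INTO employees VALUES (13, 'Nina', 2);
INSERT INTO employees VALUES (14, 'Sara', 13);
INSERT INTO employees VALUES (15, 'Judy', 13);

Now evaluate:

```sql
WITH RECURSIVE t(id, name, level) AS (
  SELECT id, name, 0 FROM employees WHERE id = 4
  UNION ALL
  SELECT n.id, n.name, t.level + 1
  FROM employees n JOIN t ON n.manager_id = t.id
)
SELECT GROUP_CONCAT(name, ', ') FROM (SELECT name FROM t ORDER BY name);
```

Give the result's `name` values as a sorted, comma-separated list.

Base: id=4 (Zane) at level 0.
Iteration 1: rows with manager_id in {4} -> Xena (id 6, level 1), Pam (id 8, level 1).
Iteration 2: rows with manager_id in {6,8} -> Vera (id 7, level 2), Carol (id 10, level 2).
Iteration 3: rows with manager_id in {7,10} -> Walt (id 12, level 3).
Iteration 4: no rows with manager_id in {12}; recursion stops.

Carol, Pam, Vera, Walt, Xena, Zane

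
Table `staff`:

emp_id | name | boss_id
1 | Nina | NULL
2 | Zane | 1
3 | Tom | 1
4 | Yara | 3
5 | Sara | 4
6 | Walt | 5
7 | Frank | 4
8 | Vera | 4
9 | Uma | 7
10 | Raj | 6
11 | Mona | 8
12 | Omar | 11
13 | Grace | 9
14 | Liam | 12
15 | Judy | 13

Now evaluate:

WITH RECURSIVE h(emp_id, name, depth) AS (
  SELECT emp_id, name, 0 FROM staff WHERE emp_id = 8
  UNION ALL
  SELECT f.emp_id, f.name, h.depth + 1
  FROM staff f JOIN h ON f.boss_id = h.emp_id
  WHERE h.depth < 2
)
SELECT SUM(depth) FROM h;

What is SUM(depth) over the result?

3

Base: emp_id=8 (Vera) at depth 0.
Iteration 1: rows with boss_id in {8} -> Mona (id 11, depth 1).
Iteration 2: rows with boss_id in {11} -> Omar (id 12, depth 2).
Iteration 3: depth < 2 fails for all current rows; recursion stops.
SUM(depth) = 0 + 1 + 2 = 3.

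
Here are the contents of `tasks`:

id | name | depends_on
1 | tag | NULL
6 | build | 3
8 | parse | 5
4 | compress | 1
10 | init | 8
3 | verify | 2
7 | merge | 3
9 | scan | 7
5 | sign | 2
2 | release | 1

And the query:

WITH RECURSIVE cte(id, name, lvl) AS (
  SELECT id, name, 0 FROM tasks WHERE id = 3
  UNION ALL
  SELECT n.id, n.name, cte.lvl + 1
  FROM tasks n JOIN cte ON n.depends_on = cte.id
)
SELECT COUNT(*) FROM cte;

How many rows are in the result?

4

Base: id=3 (verify) at lvl 0.
Iteration 1: rows with depends_on in {3} -> build (id 6, lvl 1), merge (id 7, lvl 1).
Iteration 2: rows with depends_on in {6,7} -> scan (id 9, lvl 2).
Iteration 3: no rows with depends_on in {9}; recursion stops.
Total rows emitted: 4.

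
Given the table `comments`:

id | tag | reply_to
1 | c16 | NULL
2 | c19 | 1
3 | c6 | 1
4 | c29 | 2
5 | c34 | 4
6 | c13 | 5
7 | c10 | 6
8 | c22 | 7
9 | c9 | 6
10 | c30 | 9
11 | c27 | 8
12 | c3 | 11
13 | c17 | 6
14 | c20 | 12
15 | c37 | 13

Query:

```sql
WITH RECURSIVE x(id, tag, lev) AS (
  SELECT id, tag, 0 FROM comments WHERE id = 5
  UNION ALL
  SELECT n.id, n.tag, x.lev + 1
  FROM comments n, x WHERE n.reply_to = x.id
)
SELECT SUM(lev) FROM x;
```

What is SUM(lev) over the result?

Base: id=5 (c34) at lev 0.
Iteration 1: rows with reply_to in {5} -> c13 (id 6, lev 1).
Iteration 2: rows with reply_to in {6} -> c10 (id 7, lev 2), c9 (id 9, lev 2), c17 (id 13, lev 2).
Iteration 3: rows with reply_to in {7,9,13} -> c22 (id 8, lev 3), c30 (id 10, lev 3), c37 (id 15, lev 3).
Iteration 4: rows with reply_to in {8,10,15} -> c27 (id 11, lev 4).
Iteration 5: rows with reply_to in {11} -> c3 (id 12, lev 5).
Iteration 6: rows with reply_to in {12} -> c20 (id 14, lev 6).
Iteration 7: no rows with reply_to in {14}; recursion stops.
SUM(lev) = 0 + 1 + 2 + 2 + 2 + 3 + 3 + 3 + 4 + 5 + 6 = 31.

31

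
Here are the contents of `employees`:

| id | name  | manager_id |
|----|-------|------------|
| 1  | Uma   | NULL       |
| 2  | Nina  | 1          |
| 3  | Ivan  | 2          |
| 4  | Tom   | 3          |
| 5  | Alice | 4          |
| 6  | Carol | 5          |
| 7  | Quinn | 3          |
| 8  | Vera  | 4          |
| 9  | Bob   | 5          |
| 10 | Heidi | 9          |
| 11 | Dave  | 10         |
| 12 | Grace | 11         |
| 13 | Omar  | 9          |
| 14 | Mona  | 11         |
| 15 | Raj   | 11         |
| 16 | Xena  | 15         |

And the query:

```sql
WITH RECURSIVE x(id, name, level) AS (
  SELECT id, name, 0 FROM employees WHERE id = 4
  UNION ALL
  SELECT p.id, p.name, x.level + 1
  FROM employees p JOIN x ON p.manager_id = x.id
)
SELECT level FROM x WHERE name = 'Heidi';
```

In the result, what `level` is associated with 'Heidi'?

Base: id=4 (Tom) at level 0.
Iteration 1: rows with manager_id in {4} -> Alice (id 5, level 1), Vera (id 8, level 1).
Iteration 2: rows with manager_id in {5,8} -> Carol (id 6, level 2), Bob (id 9, level 2).
Iteration 3: rows with manager_id in {6,9} -> Heidi (id 10, level 3), Omar (id 13, level 3).
Iteration 4: rows with manager_id in {10,13} -> Dave (id 11, level 4).
Iteration 5: rows with manager_id in {11} -> Grace (id 12, level 5), Mona (id 14, level 5), Raj (id 15, level 5).
Iteration 6: rows with manager_id in {12,14,15} -> Xena (id 16, level 6).
Iteration 7: no rows with manager_id in {16}; recursion stops.

3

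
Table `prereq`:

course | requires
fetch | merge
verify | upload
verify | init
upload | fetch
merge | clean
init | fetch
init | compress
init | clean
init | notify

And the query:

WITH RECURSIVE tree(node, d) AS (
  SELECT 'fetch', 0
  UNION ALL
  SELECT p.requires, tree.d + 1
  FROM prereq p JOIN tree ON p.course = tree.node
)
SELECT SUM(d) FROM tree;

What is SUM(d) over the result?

Base: (fetch, d=0).
Iteration 1: edges from {fetch} -> (merge, d=1).
Iteration 2: edges from {merge} -> (clean, d=2).
Iteration 3: no outgoing edges from {clean}; recursion stops.
SUM(d) = 0 + 1 + 2 = 3.

3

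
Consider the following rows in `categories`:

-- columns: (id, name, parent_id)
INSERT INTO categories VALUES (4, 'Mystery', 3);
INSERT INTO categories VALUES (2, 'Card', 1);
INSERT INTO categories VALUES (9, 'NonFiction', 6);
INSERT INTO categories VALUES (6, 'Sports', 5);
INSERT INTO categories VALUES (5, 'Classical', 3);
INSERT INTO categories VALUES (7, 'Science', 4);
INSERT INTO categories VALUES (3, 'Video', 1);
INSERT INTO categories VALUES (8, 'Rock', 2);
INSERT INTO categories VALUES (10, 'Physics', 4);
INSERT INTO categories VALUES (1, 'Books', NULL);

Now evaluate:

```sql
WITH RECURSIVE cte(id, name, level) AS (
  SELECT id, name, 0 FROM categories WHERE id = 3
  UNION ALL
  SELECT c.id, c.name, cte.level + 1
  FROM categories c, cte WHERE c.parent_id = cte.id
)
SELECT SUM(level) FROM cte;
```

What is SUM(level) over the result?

11

Base: id=3 (Video) at level 0.
Iteration 1: rows with parent_id in {3} -> Mystery (id 4, level 1), Classical (id 5, level 1).
Iteration 2: rows with parent_id in {4,5} -> Sports (id 6, level 2), Science (id 7, level 2), Physics (id 10, level 2).
Iteration 3: rows with parent_id in {6,7,10} -> NonFiction (id 9, level 3).
Iteration 4: no rows with parent_id in {9}; recursion stops.
SUM(level) = 0 + 1 + 1 + 2 + 2 + 2 + 3 = 11.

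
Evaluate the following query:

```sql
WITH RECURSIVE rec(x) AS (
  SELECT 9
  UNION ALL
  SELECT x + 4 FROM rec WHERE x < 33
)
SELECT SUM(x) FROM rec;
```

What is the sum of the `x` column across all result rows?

147

Base: x=9.
Iteration 1: 9 < 33 holds -> x = 9 + 4 = 13.
Iteration 2: 13 < 33 holds -> x = 13 + 4 = 17.
Iteration 3: 17 < 33 holds -> x = 17 + 4 = 21.
Iteration 4: 21 < 33 holds -> x = 21 + 4 = 25.
Iteration 5: 25 < 33 holds -> x = 25 + 4 = 29.
Iteration 6: 29 < 33 holds -> x = 29 + 4 = 33.
Iteration 7: 33 < 33 fails; recursion stops.
SUM(x) = 9 + 13 + 17 + 21 + 25 + 29 + 33 = 147.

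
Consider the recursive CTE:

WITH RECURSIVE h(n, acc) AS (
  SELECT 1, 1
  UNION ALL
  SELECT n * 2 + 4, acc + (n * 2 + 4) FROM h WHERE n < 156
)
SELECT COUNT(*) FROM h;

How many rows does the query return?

Base: n=1, acc=1.
Iteration 1: 1 < 156 holds -> n = 1 * 2 + 4 = 6, acc = 1 + 6 = 7.
Iteration 2: 6 < 156 holds -> n = 6 * 2 + 4 = 16, acc = 7 + 16 = 23.
Iteration 3: 16 < 156 holds -> n = 16 * 2 + 4 = 36, acc = 23 + 36 = 59.
Iteration 4: 36 < 156 holds -> n = 36 * 2 + 4 = 76, acc = 59 + 76 = 135.
Iteration 5: 76 < 156 holds -> n = 76 * 2 + 4 = 156, acc = 135 + 156 = 291.
Iteration 6: 156 < 156 fails; recursion stops.
Total rows emitted: 6.

6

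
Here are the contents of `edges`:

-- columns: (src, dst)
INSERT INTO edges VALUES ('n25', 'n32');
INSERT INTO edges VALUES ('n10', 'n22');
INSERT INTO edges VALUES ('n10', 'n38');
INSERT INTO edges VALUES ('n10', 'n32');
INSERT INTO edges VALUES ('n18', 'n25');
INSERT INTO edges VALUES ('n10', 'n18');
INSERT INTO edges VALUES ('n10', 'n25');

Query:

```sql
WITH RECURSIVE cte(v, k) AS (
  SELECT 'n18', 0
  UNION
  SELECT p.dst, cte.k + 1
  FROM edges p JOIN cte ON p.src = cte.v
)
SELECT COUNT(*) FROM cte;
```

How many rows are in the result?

Base: (n18, k=0).
Iteration 1: edges from {n18} -> (n25, k=1).
Iteration 2: edges from {n25} -> (n32, k=2).
Iteration 3: no outgoing edges from {n32}; recursion stops.
Total rows emitted: 3.

3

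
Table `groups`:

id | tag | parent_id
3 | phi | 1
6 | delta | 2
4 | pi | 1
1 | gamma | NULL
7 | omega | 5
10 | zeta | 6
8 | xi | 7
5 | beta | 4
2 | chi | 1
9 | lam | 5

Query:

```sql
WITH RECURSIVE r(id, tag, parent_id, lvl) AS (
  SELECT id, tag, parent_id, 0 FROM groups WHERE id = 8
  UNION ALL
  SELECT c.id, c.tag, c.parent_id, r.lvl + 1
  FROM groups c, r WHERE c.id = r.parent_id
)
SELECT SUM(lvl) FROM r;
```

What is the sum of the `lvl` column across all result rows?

Base: id=8 (xi), parent_id=7, lvl 0.
Iteration 1: join on id=7 -> omega (id 7, parent_id=5, lvl 1).
Iteration 2: join on id=5 -> beta (id 5, parent_id=4, lvl 2).
Iteration 3: join on id=4 -> pi (id 4, parent_id=1, lvl 3).
Iteration 4: join on id=1 -> gamma (id 1, parent_id=NULL, lvl 4).
Iteration 5: parent_id is NULL; no match; recursion stops.
SUM(lvl) = 0 + 1 + 2 + 3 + 4 = 10.

10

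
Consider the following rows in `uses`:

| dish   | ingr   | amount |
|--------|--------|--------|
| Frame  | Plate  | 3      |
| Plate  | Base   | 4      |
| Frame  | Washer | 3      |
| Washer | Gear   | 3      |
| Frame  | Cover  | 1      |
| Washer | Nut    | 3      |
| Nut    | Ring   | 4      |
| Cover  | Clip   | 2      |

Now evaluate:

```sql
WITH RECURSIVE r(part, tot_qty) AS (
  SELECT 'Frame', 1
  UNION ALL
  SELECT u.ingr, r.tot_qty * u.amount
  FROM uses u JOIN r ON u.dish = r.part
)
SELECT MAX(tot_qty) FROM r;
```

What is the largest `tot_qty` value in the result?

36

Base: (Frame, tot_qty=1).
Iteration 1: components of {Frame} -> Cover = 1*1 = 1, Plate = 1*3 = 3, Washer = 1*3 = 3.
Iteration 2: components of {Cover,Plate,Washer} -> Base = 3*4 = 12, Clip = 1*2 = 2, Gear = 3*3 = 9, Nut = 3*3 = 9.
Iteration 3: components of {Base,Clip,Gear,Nut} -> Ring = 9*4 = 36.
Iteration 4: no further components; recursion stops.
tot_qty values: 1, 3, 3, 1, 12, 9, 9, 2, 36; the maximum is 36.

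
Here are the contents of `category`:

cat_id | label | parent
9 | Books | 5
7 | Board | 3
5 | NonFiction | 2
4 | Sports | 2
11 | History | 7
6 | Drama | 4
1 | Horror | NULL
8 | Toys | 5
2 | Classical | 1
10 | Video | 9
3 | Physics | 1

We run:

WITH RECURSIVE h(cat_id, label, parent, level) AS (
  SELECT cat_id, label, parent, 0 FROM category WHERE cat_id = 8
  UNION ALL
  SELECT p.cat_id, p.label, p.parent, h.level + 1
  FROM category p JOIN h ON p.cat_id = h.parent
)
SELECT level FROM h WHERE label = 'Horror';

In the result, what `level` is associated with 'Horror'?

Base: cat_id=8 (Toys), parent=5, level 0.
Iteration 1: join on cat_id=5 -> NonFiction (id 5, parent=2, level 1).
Iteration 2: join on cat_id=2 -> Classical (id 2, parent=1, level 2).
Iteration 3: join on cat_id=1 -> Horror (id 1, parent=NULL, level 3).
Iteration 4: parent is NULL; no match; recursion stops.

3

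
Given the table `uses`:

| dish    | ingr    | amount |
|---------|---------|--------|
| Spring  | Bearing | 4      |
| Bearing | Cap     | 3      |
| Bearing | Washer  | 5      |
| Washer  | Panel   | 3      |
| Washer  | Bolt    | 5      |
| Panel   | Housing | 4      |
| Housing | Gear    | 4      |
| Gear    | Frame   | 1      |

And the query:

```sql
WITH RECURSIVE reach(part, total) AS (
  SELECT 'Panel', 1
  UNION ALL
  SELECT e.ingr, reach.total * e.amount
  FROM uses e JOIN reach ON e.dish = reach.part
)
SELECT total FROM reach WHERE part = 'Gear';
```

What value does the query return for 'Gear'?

16

Base: (Panel, total=1).
Iteration 1: components of {Panel} -> Housing = 1*4 = 4.
Iteration 2: components of {Housing} -> Gear = 4*4 = 16.
Iteration 3: components of {Gear} -> Frame = 16*1 = 16.
Iteration 4: no further components; recursion stops.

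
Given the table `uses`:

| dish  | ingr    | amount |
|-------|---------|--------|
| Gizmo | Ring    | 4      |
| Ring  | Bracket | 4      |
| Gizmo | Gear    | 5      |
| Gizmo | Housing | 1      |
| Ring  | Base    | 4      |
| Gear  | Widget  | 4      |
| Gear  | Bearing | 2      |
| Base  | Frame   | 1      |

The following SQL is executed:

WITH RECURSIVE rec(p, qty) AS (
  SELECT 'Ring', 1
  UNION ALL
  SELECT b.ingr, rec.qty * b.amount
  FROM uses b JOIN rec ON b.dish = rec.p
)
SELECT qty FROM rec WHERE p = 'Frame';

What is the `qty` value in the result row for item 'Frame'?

4

Base: (Ring, qty=1).
Iteration 1: components of {Ring} -> Base = 1*4 = 4, Bracket = 1*4 = 4.
Iteration 2: components of {Base,Bracket} -> Frame = 4*1 = 4.
Iteration 3: no further components; recursion stops.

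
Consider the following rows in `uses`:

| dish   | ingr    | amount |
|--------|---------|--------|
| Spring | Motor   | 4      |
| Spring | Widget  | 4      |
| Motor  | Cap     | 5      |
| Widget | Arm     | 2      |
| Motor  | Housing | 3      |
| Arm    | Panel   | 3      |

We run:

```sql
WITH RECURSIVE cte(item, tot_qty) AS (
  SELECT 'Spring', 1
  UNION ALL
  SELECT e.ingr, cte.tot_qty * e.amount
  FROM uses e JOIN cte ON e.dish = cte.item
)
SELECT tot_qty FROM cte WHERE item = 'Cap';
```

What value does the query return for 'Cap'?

Base: (Spring, tot_qty=1).
Iteration 1: components of {Spring} -> Motor = 1*4 = 4, Widget = 1*4 = 4.
Iteration 2: components of {Motor,Widget} -> Arm = 4*2 = 8, Cap = 4*5 = 20, Housing = 4*3 = 12.
Iteration 3: components of {Arm,Cap,Housing} -> Panel = 8*3 = 24.
Iteration 4: no further components; recursion stops.

20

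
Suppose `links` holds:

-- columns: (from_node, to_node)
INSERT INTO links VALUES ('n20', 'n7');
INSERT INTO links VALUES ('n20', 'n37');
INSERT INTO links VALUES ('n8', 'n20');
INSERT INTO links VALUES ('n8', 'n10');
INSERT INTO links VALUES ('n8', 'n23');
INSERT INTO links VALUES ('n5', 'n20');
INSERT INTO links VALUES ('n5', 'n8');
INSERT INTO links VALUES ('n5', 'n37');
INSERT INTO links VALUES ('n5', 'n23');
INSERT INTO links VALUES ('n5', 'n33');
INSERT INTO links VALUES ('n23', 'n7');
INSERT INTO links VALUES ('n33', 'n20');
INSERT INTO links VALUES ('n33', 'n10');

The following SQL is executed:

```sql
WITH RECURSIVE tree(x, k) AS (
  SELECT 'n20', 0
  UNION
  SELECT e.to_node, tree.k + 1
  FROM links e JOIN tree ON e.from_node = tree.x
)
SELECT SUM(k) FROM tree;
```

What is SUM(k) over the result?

Base: (n20, k=0).
Iteration 1: edges from {n20} -> (n37, k=1), (n7, k=1).
Iteration 2: no outgoing edges from {n37,n7}; recursion stops.
SUM(k) = 0 + 1 + 1 = 2.

2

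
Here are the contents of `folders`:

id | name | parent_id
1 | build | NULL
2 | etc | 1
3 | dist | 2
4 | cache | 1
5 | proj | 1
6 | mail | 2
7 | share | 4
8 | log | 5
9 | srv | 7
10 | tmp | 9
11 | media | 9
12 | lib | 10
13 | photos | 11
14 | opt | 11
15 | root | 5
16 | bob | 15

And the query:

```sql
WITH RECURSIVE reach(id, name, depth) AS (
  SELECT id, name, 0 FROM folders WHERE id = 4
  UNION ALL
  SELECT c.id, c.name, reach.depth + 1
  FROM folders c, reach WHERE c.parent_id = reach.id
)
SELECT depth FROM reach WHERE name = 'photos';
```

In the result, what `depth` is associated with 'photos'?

Base: id=4 (cache) at depth 0.
Iteration 1: rows with parent_id in {4} -> share (id 7, depth 1).
Iteration 2: rows with parent_id in {7} -> srv (id 9, depth 2).
Iteration 3: rows with parent_id in {9} -> tmp (id 10, depth 3), media (id 11, depth 3).
Iteration 4: rows with parent_id in {10,11} -> lib (id 12, depth 4), photos (id 13, depth 4), opt (id 14, depth 4).
Iteration 5: no rows with parent_id in {12,13,14}; recursion stops.

4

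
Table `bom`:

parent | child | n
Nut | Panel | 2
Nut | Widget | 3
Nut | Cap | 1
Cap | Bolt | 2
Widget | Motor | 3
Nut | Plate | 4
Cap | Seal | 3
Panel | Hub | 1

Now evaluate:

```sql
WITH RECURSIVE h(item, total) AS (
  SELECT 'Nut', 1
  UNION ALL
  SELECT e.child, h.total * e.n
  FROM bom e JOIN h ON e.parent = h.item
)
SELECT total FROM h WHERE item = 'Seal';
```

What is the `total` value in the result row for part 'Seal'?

Base: (Nut, total=1).
Iteration 1: components of {Nut} -> Cap = 1*1 = 1, Panel = 1*2 = 2, Plate = 1*4 = 4, Widget = 1*3 = 3.
Iteration 2: components of {Cap,Panel,Plate,Widget} -> Bolt = 1*2 = 2, Hub = 2*1 = 2, Motor = 3*3 = 9, Seal = 1*3 = 3.
Iteration 3: no further components; recursion stops.

3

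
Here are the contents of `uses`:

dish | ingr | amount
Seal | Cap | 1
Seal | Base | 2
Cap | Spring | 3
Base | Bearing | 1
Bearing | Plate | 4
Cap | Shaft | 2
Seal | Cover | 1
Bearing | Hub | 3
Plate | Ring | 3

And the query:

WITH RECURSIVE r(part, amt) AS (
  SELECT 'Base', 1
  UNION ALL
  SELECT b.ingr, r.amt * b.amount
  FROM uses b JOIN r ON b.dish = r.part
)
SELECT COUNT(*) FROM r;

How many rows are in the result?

Base: (Base, amt=1).
Iteration 1: components of {Base} -> Bearing = 1*1 = 1.
Iteration 2: components of {Bearing} -> Hub = 1*3 = 3, Plate = 1*4 = 4.
Iteration 3: components of {Hub,Plate} -> Ring = 4*3 = 12.
Iteration 4: no further components; recursion stops.
Total rows emitted: 5.

5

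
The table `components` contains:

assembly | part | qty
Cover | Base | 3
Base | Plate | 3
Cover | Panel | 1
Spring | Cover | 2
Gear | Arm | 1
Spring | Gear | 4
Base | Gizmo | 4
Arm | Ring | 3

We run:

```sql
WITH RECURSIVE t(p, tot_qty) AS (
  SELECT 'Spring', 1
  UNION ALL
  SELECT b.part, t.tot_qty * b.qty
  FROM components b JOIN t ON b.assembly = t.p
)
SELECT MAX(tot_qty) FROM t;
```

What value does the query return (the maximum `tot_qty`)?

Base: (Spring, tot_qty=1).
Iteration 1: components of {Spring} -> Cover = 1*2 = 2, Gear = 1*4 = 4.
Iteration 2: components of {Cover,Gear} -> Arm = 4*1 = 4, Base = 2*3 = 6, Panel = 2*1 = 2.
Iteration 3: components of {Arm,Base,Panel} -> Gizmo = 6*4 = 24, Plate = 6*3 = 18, Ring = 4*3 = 12.
Iteration 4: no further components; recursion stops.
tot_qty values: 1, 4, 2, 4, 2, 6, 12, 18, 24; the maximum is 24.

24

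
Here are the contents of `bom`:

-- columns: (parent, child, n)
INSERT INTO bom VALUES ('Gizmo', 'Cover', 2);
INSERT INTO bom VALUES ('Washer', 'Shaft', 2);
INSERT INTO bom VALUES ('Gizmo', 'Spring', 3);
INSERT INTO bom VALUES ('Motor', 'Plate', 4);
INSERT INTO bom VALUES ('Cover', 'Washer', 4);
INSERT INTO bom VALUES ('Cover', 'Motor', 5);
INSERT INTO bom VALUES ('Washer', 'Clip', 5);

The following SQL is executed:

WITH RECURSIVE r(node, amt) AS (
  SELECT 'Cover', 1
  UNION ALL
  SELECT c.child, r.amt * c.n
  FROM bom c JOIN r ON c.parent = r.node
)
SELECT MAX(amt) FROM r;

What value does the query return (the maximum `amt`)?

Base: (Cover, amt=1).
Iteration 1: components of {Cover} -> Motor = 1*5 = 5, Washer = 1*4 = 4.
Iteration 2: components of {Motor,Washer} -> Clip = 4*5 = 20, Plate = 5*4 = 20, Shaft = 4*2 = 8.
Iteration 3: no further components; recursion stops.
amt values: 1, 4, 5, 8, 20, 20; the maximum is 20.

20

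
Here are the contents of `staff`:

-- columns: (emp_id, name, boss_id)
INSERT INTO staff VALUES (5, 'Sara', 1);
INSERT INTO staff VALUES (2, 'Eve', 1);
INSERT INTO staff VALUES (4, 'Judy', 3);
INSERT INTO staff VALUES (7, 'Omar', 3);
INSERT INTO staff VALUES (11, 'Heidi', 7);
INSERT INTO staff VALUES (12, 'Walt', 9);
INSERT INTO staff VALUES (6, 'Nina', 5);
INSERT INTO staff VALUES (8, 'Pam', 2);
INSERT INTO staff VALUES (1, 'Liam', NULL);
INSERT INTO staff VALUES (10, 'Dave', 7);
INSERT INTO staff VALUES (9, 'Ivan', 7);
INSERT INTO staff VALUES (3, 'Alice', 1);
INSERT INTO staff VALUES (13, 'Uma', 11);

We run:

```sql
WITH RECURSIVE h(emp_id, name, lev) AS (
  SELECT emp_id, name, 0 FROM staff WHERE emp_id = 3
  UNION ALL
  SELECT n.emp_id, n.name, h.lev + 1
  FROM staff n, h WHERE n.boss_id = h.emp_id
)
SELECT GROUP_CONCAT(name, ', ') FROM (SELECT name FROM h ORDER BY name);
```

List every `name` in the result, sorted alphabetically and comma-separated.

Base: emp_id=3 (Alice) at lev 0.
Iteration 1: rows with boss_id in {3} -> Judy (id 4, lev 1), Omar (id 7, lev 1).
Iteration 2: rows with boss_id in {4,7} -> Ivan (id 9, lev 2), Dave (id 10, lev 2), Heidi (id 11, lev 2).
Iteration 3: rows with boss_id in {9,10,11} -> Walt (id 12, lev 3), Uma (id 13, lev 3).
Iteration 4: no rows with boss_id in {12,13}; recursion stops.

Alice, Dave, Heidi, Ivan, Judy, Omar, Uma, Walt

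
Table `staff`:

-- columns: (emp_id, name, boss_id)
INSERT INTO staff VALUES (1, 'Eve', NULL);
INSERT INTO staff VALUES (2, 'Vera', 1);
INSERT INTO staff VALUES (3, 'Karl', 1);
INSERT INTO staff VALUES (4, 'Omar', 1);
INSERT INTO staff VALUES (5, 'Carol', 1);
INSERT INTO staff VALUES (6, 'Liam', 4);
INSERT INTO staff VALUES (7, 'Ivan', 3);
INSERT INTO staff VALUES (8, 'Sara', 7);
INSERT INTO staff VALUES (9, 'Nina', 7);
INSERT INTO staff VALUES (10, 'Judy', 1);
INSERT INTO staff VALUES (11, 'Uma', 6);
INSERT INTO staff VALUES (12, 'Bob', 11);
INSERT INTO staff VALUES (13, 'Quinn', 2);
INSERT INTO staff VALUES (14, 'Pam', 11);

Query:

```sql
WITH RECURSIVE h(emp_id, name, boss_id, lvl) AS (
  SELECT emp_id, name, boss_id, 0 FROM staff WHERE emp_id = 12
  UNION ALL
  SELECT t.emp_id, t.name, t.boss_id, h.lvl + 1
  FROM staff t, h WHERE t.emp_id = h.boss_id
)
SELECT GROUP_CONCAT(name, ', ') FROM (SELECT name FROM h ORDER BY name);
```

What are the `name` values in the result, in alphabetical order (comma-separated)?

Base: emp_id=12 (Bob), boss_id=11, lvl 0.
Iteration 1: join on emp_id=11 -> Uma (id 11, boss_id=6, lvl 1).
Iteration 2: join on emp_id=6 -> Liam (id 6, boss_id=4, lvl 2).
Iteration 3: join on emp_id=4 -> Omar (id 4, boss_id=1, lvl 3).
Iteration 4: join on emp_id=1 -> Eve (id 1, boss_id=NULL, lvl 4).
Iteration 5: boss_id is NULL; no match; recursion stops.

Bob, Eve, Liam, Omar, Uma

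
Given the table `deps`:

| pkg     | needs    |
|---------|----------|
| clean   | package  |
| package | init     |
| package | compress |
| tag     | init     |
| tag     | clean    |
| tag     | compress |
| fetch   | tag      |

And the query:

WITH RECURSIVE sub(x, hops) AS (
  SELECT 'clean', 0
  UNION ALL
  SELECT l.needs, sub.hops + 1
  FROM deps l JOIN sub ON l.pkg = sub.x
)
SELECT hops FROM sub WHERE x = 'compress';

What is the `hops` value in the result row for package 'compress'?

2

Base: (clean, hops=0).
Iteration 1: edges from {clean} -> (package, hops=1).
Iteration 2: edges from {package} -> (compress, hops=2), (init, hops=2).
Iteration 3: no outgoing edges from {compress,init}; recursion stops.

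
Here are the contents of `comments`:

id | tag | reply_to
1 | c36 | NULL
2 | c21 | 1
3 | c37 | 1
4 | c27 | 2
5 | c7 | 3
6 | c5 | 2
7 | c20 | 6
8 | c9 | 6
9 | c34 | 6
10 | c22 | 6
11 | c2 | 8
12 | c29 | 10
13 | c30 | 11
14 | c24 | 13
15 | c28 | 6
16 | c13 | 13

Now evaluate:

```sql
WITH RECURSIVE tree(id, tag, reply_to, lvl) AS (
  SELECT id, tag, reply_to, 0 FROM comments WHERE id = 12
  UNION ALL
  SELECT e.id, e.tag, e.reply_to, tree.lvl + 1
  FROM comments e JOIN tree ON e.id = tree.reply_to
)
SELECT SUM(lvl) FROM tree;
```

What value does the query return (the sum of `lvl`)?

Base: id=12 (c29), reply_to=10, lvl 0.
Iteration 1: join on id=10 -> c22 (id 10, reply_to=6, lvl 1).
Iteration 2: join on id=6 -> c5 (id 6, reply_to=2, lvl 2).
Iteration 3: join on id=2 -> c21 (id 2, reply_to=1, lvl 3).
Iteration 4: join on id=1 -> c36 (id 1, reply_to=NULL, lvl 4).
Iteration 5: reply_to is NULL; no match; recursion stops.
SUM(lvl) = 0 + 1 + 2 + 3 + 4 = 10.

10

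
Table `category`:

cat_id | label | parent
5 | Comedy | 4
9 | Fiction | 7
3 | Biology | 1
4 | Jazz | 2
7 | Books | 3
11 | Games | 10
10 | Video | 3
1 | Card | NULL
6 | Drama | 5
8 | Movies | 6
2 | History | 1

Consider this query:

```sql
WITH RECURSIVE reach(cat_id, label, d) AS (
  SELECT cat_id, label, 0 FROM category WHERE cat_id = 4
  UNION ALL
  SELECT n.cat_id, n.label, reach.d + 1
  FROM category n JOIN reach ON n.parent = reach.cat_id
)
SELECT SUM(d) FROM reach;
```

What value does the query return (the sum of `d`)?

Base: cat_id=4 (Jazz) at d 0.
Iteration 1: rows with parent in {4} -> Comedy (id 5, d 1).
Iteration 2: rows with parent in {5} -> Drama (id 6, d 2).
Iteration 3: rows with parent in {6} -> Movies (id 8, d 3).
Iteration 4: no rows with parent in {8}; recursion stops.
SUM(d) = 0 + 1 + 2 + 3 = 6.

6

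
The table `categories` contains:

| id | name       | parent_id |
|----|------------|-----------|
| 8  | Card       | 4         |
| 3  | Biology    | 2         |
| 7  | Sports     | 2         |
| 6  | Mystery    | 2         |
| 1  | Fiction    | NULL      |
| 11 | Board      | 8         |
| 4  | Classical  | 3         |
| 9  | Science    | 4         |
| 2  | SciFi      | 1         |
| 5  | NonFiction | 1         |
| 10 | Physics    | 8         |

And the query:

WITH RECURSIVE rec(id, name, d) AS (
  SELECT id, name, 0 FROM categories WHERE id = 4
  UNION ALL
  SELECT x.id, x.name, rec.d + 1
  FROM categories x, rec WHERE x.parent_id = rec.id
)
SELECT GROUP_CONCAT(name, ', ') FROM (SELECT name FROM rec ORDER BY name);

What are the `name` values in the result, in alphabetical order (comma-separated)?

Base: id=4 (Classical) at d 0.
Iteration 1: rows with parent_id in {4} -> Card (id 8, d 1), Science (id 9, d 1).
Iteration 2: rows with parent_id in {8,9} -> Physics (id 10, d 2), Board (id 11, d 2).
Iteration 3: no rows with parent_id in {10,11}; recursion stops.

Board, Card, Classical, Physics, Science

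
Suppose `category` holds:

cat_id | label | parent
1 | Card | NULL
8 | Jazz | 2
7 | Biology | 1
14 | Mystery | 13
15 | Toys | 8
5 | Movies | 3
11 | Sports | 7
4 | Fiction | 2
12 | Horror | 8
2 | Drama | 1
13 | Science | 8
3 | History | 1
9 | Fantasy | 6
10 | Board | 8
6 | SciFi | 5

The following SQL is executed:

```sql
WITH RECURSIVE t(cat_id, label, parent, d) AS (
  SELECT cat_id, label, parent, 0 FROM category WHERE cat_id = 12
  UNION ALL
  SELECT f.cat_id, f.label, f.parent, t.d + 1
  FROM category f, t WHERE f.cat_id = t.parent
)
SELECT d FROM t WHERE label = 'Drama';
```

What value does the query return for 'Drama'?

2

Base: cat_id=12 (Horror), parent=8, d 0.
Iteration 1: join on cat_id=8 -> Jazz (id 8, parent=2, d 1).
Iteration 2: join on cat_id=2 -> Drama (id 2, parent=1, d 2).
Iteration 3: join on cat_id=1 -> Card (id 1, parent=NULL, d 3).
Iteration 4: parent is NULL; no match; recursion stops.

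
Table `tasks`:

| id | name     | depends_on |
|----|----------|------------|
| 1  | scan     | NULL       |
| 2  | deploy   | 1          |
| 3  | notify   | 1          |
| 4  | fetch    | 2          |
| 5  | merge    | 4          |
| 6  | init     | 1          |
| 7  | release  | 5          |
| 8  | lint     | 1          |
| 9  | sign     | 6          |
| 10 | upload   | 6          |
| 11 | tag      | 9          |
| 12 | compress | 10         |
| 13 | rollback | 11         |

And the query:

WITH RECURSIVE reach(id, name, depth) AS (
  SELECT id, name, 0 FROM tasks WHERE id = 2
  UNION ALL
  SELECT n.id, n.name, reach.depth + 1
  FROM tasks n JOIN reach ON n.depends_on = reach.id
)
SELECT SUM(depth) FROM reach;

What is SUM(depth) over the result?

Base: id=2 (deploy) at depth 0.
Iteration 1: rows with depends_on in {2} -> fetch (id 4, depth 1).
Iteration 2: rows with depends_on in {4} -> merge (id 5, depth 2).
Iteration 3: rows with depends_on in {5} -> release (id 7, depth 3).
Iteration 4: no rows with depends_on in {7}; recursion stops.
SUM(depth) = 0 + 1 + 2 + 3 = 6.

6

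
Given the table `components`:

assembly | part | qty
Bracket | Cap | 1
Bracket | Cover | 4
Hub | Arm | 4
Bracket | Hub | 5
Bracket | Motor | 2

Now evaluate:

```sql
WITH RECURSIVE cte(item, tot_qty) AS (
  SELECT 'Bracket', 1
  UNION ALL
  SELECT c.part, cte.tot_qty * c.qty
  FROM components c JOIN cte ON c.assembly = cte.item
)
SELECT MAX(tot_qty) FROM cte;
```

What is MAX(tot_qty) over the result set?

20

Base: (Bracket, tot_qty=1).
Iteration 1: components of {Bracket} -> Cap = 1*1 = 1, Cover = 1*4 = 4, Hub = 1*5 = 5, Motor = 1*2 = 2.
Iteration 2: components of {Cap,Cover,Hub,Motor} -> Arm = 5*4 = 20.
Iteration 3: no further components; recursion stops.
tot_qty values: 1, 2, 5, 1, 4, 20; the maximum is 20.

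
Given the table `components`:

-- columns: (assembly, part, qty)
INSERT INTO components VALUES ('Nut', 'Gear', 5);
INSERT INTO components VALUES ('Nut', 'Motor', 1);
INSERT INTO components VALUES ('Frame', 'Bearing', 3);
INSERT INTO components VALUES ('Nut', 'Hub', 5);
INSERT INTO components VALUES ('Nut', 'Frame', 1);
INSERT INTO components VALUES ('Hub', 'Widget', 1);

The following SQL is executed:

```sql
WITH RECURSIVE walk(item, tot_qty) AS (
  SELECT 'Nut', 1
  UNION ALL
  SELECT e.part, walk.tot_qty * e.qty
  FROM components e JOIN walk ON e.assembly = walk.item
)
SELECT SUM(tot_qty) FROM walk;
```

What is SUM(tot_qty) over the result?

Base: (Nut, tot_qty=1).
Iteration 1: components of {Nut} -> Frame = 1*1 = 1, Gear = 1*5 = 5, Hub = 1*5 = 5, Motor = 1*1 = 1.
Iteration 2: components of {Frame,Gear,Hub,Motor} -> Bearing = 1*3 = 3, Widget = 5*1 = 5.
Iteration 3: no further components; recursion stops.
SUM(tot_qty) = 1 + 1 + 5 + 5 + 1 + 3 + 5 = 21.

21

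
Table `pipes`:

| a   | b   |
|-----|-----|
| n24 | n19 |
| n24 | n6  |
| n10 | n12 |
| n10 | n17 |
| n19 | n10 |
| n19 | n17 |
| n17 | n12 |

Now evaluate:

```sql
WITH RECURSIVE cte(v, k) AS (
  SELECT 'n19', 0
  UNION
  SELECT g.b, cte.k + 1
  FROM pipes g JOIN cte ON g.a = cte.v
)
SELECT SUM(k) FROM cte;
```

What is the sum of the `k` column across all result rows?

Base: (n19, k=0).
Iteration 1: edges from {n19} -> (n10, k=1), (n17, k=1).
Iteration 2: edges from {n10,n17} -> (n12, k=2), (n17, k=2). [UNION drops 1 duplicate row(s)]
Iteration 3: edges from {n12,n17} -> (n12, k=3).
Iteration 4: no outgoing edges from {n12}; recursion stops.
SUM(k) = 0 + 1 + 1 + 2 + 2 + 3 = 9.

9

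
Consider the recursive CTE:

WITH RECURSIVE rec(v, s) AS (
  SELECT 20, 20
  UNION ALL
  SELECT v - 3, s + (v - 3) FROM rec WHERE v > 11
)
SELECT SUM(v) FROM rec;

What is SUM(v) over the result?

62

Base: v=20, s=20.
Iteration 1: 20 > 11 holds -> v = 20 - 3 = 17, s = 20 + 17 = 37.
Iteration 2: 17 > 11 holds -> v = 17 - 3 = 14, s = 37 + 14 = 51.
Iteration 3: 14 > 11 holds -> v = 14 - 3 = 11, s = 51 + 11 = 62.
Iteration 4: 11 > 11 fails; recursion stops.
SUM(v) = 20 + 17 + 14 + 11 = 62.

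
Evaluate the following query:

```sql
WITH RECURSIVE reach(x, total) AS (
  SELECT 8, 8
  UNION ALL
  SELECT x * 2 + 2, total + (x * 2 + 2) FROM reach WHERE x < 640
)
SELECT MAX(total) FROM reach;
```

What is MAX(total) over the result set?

Base: x=8, total=8.
Iteration 1: 8 < 640 holds -> x = 8 * 2 + 2 = 18, total = 8 + 18 = 26.
Iteration 2: 18 < 640 holds -> x = 18 * 2 + 2 = 38, total = 26 + 38 = 64.
Iteration 3: 38 < 640 holds -> x = 38 * 2 + 2 = 78, total = 64 + 78 = 142.
Iteration 4: 78 < 640 holds -> x = 78 * 2 + 2 = 158, total = 142 + 158 = 300.
Iteration 5: 158 < 640 holds -> x = 158 * 2 + 2 = 318, total = 300 + 318 = 618.
Iteration 6: 318 < 640 holds -> x = 318 * 2 + 2 = 638, total = 618 + 638 = 1256.
Iteration 7: 638 < 640 holds -> x = 638 * 2 + 2 = 1278, total = 1256 + 1278 = 2534.
Iteration 8: 1278 < 640 fails; recursion stops.
total values: 8, 26, 64, 142, 300, 618, 1256, 2534; the maximum is 2534.

2534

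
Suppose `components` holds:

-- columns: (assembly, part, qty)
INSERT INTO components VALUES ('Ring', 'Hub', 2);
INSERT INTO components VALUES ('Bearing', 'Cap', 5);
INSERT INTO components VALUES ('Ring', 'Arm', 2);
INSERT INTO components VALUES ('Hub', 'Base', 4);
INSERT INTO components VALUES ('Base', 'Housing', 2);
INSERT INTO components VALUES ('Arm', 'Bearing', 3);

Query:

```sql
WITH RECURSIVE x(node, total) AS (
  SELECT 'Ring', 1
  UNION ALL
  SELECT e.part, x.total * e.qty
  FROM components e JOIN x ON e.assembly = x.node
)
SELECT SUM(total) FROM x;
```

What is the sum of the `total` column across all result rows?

65

Base: (Ring, total=1).
Iteration 1: components of {Ring} -> Arm = 1*2 = 2, Hub = 1*2 = 2.
Iteration 2: components of {Arm,Hub} -> Base = 2*4 = 8, Bearing = 2*3 = 6.
Iteration 3: components of {Base,Bearing} -> Cap = 6*5 = 30, Housing = 8*2 = 16.
Iteration 4: no further components; recursion stops.
SUM(total) = 1 + 2 + 2 + 8 + 6 + 16 + 30 = 65.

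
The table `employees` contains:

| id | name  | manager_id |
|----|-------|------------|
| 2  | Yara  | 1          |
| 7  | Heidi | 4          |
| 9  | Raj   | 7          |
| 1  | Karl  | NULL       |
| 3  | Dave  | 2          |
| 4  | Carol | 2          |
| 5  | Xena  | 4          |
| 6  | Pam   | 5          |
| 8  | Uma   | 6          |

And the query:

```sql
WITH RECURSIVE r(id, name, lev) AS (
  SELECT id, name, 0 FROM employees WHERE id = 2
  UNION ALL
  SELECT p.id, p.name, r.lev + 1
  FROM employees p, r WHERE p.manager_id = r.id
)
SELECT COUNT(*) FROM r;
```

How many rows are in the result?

8

Base: id=2 (Yara) at lev 0.
Iteration 1: rows with manager_id in {2} -> Dave (id 3, lev 1), Carol (id 4, lev 1).
Iteration 2: rows with manager_id in {3,4} -> Xena (id 5, lev 2), Heidi (id 7, lev 2).
Iteration 3: rows with manager_id in {5,7} -> Pam (id 6, lev 3), Raj (id 9, lev 3).
Iteration 4: rows with manager_id in {6,9} -> Uma (id 8, lev 4).
Iteration 5: no rows with manager_id in {8}; recursion stops.
Total rows emitted: 8.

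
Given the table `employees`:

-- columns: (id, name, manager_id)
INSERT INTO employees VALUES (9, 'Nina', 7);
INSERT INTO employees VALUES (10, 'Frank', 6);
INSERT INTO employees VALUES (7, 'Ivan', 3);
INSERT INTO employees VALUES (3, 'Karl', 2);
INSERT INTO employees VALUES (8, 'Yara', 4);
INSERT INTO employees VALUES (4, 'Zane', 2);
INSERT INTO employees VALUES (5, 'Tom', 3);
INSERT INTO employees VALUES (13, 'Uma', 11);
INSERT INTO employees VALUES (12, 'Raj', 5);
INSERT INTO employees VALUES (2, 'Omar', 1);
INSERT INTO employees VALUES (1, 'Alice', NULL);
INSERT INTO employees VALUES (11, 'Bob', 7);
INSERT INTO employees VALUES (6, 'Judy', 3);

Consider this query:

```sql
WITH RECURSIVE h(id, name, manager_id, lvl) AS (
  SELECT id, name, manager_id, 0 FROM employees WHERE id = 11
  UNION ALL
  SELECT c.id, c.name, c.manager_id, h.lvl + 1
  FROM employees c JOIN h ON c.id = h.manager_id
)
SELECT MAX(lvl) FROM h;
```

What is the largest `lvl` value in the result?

Base: id=11 (Bob), manager_id=7, lvl 0.
Iteration 1: join on id=7 -> Ivan (id 7, manager_id=3, lvl 1).
Iteration 2: join on id=3 -> Karl (id 3, manager_id=2, lvl 2).
Iteration 3: join on id=2 -> Omar (id 2, manager_id=1, lvl 3).
Iteration 4: join on id=1 -> Alice (id 1, manager_id=NULL, lvl 4).
Iteration 5: manager_id is NULL; no match; recursion stops.
lvl values: 0, 1, 2, 3, 4; the maximum is 4.

4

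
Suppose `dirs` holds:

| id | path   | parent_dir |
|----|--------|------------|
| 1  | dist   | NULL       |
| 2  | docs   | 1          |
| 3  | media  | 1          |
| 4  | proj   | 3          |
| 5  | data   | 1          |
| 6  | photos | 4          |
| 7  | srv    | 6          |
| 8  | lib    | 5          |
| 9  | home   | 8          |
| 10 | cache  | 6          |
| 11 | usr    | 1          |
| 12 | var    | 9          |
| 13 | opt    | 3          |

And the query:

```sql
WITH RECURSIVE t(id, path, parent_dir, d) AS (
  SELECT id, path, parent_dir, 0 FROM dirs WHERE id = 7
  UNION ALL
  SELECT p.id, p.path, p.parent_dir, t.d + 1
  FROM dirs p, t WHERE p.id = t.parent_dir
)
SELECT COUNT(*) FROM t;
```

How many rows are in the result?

5

Base: id=7 (srv), parent_dir=6, d 0.
Iteration 1: join on id=6 -> photos (id 6, parent_dir=4, d 1).
Iteration 2: join on id=4 -> proj (id 4, parent_dir=3, d 2).
Iteration 3: join on id=3 -> media (id 3, parent_dir=1, d 3).
Iteration 4: join on id=1 -> dist (id 1, parent_dir=NULL, d 4).
Iteration 5: parent_dir is NULL; no match; recursion stops.
Total rows emitted: 5.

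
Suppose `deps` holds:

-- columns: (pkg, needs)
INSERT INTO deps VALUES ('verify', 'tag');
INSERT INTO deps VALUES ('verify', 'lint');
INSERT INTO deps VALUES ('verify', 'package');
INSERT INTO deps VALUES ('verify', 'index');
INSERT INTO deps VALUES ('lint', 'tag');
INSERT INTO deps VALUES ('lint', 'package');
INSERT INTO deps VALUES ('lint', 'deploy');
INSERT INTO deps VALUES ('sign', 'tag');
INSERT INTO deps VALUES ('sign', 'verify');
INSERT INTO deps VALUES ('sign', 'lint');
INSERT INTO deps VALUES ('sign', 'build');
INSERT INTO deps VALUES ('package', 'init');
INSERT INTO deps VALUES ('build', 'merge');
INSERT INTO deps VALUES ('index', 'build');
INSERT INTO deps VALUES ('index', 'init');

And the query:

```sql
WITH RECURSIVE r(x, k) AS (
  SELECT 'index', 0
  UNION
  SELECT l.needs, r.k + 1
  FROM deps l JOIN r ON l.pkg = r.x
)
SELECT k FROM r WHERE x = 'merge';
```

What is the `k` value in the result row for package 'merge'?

Base: (index, k=0).
Iteration 1: edges from {index} -> (build, k=1), (init, k=1).
Iteration 2: edges from {build,init} -> (merge, k=2).
Iteration 3: no outgoing edges from {merge}; recursion stops.

2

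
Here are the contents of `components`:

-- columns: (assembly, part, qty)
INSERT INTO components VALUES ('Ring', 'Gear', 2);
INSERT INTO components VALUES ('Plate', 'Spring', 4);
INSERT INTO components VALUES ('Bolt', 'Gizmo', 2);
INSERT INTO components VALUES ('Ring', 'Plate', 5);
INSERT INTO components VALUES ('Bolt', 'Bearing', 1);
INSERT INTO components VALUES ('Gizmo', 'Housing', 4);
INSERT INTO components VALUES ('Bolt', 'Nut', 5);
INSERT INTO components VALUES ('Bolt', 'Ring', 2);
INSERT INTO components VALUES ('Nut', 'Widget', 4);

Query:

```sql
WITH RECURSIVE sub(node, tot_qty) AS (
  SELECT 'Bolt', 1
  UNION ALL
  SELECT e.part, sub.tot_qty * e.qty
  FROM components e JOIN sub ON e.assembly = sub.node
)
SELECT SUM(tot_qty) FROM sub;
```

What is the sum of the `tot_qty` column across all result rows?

Base: (Bolt, tot_qty=1).
Iteration 1: components of {Bolt} -> Bearing = 1*1 = 1, Gizmo = 1*2 = 2, Nut = 1*5 = 5, Ring = 1*2 = 2.
Iteration 2: components of {Bearing,Gizmo,Nut,Ring} -> Gear = 2*2 = 4, Housing = 2*4 = 8, Plate = 2*5 = 10, Widget = 5*4 = 20.
Iteration 3: components of {Gear,Housing,Plate,Widget} -> Spring = 10*4 = 40.
Iteration 4: no further components; recursion stops.
SUM(tot_qty) = 1 + 1 + 2 + 5 + 2 + 8 + 20 + 10 + 4 + 40 = 93.

93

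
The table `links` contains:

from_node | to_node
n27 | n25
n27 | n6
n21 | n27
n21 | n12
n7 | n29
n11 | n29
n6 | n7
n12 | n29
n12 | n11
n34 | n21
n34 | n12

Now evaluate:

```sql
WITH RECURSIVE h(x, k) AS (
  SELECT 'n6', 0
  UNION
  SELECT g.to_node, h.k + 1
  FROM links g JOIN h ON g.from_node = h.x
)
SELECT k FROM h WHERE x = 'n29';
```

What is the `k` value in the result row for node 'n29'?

Base: (n6, k=0).
Iteration 1: edges from {n6} -> (n7, k=1).
Iteration 2: edges from {n7} -> (n29, k=2).
Iteration 3: no outgoing edges from {n29}; recursion stops.

2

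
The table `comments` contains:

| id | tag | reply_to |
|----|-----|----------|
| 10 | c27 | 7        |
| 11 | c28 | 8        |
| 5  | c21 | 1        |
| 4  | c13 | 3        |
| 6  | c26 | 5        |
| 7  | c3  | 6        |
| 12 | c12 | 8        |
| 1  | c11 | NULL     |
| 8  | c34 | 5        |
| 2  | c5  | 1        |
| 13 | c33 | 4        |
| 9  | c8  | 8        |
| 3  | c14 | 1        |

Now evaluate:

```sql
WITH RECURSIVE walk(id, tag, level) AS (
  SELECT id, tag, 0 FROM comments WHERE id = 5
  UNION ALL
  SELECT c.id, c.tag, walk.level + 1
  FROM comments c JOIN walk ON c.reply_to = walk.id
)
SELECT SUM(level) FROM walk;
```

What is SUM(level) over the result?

Base: id=5 (c21) at level 0.
Iteration 1: rows with reply_to in {5} -> c26 (id 6, level 1), c34 (id 8, level 1).
Iteration 2: rows with reply_to in {6,8} -> c3 (id 7, level 2), c8 (id 9, level 2), c28 (id 11, level 2), c12 (id 12, level 2).
Iteration 3: rows with reply_to in {7,9,11,12} -> c27 (id 10, level 3).
Iteration 4: no rows with reply_to in {10}; recursion stops.
SUM(level) = 0 + 1 + 1 + 2 + 2 + 2 + 2 + 3 = 13.

13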